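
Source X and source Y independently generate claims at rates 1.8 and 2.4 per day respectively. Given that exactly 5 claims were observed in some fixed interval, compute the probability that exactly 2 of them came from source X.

0.3427

Given the total, each event is independently from source X with probability p = λ_X/(λ_X+λ_Y) = 1.8/4.2 ≈ 0.4286.
So K ~ Binomial(5, 1.8/4.2): P(K = 2) = C(5,2) · (1.8/4.2)^2 · (2.4/4.2)^3 ≈ 0.3427.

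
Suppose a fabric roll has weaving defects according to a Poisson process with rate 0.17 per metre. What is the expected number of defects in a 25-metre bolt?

E[N] = λt = 0.17 × 25 = 4.25 (a 25-metre bolt = 25 metres).

4.25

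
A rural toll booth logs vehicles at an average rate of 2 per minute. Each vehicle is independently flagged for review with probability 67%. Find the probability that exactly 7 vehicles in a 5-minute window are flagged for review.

0.1480

Thinning: the vehicles that are flagged for review themselves form a Poisson process with rate 0.67 × 2 = 1.34 per minute.
Over the interval, μ = 1.34 × 5 = 6.7 (a 5-minute window = 5 minutes).
P(N = 7) = e^(−6.7) · 6.7^7/7! ≈ 0.1480.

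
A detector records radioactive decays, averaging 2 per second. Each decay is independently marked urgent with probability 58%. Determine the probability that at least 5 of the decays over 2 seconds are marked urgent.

Thinning: the decays that are marked urgent themselves form a Poisson process with rate 0.58 × 2 = 1.16 per second.
Over the interval, μ = 1.16 × 2 = 2.32 (2 seconds).
P(N ≥ 5) = 1 − P(N ≤ 4) ≈ 0.0861.

0.0861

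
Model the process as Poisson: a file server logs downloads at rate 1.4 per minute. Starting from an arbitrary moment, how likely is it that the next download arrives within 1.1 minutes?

Inter-arrival times are exponential with rate λ = 1.4 per minute.
P(T ≤ 1.1) = 1 − e^(−λt) = 1 − e^(−1.4 × 1.1) = 1 − e^(−1.54) ≈ 0.7856.

0.7856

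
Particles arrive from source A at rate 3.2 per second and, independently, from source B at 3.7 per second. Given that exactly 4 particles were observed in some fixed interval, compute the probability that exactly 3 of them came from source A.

0.2140

Given the total, each event is independently from source A with probability p = λ_A/(λ_A+λ_B) = 3.2/6.9 ≈ 0.4638.
So K ~ Binomial(4, 3.2/6.9): P(K = 3) = C(4,3) · (3.2/6.9)^3 · (3.7/6.9)^1 ≈ 0.2140.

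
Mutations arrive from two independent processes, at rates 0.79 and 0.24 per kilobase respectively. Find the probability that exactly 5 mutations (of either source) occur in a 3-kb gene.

0.1068

Independent Poisson processes superpose: combined rate λ = 0.79 + 0.24 = 1.03 per kilobase.
Over the interval, μ = 1.03 × 3 = 3.09 (a 3-kb gene = 3 kilobases).
P(N = 5) = e^(−3.09) · 3.09^5/5! ≈ 0.1068.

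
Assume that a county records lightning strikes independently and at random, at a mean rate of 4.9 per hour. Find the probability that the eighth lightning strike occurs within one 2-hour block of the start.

Over the interval, μ = 4.9 × 2 = 9.8 (a 2-hour block = 2 hours).
The eighth arrival falls in the interval iff at least 8 events occur there: P(S_8 ≤ t) = P(N ≥ 8) = 1 − P(N ≤ 7) ≈ 0.7612.

0.7612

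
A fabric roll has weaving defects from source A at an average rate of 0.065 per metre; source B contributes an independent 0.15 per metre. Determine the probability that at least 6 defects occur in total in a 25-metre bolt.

Independent Poisson processes superpose: combined rate λ = 0.065 + 0.15 = 0.215 per metre.
Over the interval, μ = 0.215 × 25 = 5.375 (a 25-metre bolt = 25 metres).
P(N ≥ 6) = 1 − P(N ≤ 5) ≈ 0.4495.

0.4495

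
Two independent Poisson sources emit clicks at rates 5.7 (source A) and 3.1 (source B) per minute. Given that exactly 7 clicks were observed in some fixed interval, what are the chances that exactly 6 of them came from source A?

0.1821

Given the total, each event is independently from source A with probability p = λ_A/(λ_A+λ_B) = 5.7/8.8 ≈ 0.6477.
So K ~ Binomial(7, 5.7/8.8): P(K = 6) = C(7,6) · (5.7/8.8)^6 · (3.1/8.8)^1 ≈ 0.1821.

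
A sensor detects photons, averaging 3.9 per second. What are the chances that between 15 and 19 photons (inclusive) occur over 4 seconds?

Over the interval, μ = 3.9 × 4 = 15.6 (4 seconds).
P(15 ≤ N ≤ 19) = Σ_{j=15}^{19} e^(−15.6) · 15.6^j/j! ≈ 0.4335.

0.4335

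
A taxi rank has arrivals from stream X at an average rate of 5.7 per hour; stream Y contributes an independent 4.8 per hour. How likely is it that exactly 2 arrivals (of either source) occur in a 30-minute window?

0.0723

Independent Poisson processes superpose: combined rate λ = 5.7 + 4.8 = 10.5 per hour.
Over the interval, μ = 10.5 × 0.5 = 5.25 (a 30-minute window = 0.5 hours).
P(N = 2) = e^(−5.25) · 5.25^2/2! ≈ 0.0723.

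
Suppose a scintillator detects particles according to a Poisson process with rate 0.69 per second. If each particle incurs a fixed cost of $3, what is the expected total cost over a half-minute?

$62.1

E[N] = 0.69 × 30 = 20.7 (a half-minute = 30 seconds); E[cost] = 20.7 × $3 = $62.1.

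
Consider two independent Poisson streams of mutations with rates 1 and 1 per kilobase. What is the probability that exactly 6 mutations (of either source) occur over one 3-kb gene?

0.1606

Independent Poisson processes superpose: combined rate λ = 1 + 1 = 2 per kilobase.
Over the interval, μ = 2 × 3 = 6 (a 3-kb gene = 3 kilobases).
P(N = 6) = e^(−6) · 6^6/6! ≈ 0.1606.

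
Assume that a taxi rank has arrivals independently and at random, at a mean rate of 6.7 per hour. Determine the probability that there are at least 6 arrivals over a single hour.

With mean μ = 6.7 per hour,
P(N ≥ 6) = 1 − P(N ≤ 5) = 1 − Σ_{j=0}^{5} e^(−μ) μ^j/j! ≈ 0.6594.

0.6594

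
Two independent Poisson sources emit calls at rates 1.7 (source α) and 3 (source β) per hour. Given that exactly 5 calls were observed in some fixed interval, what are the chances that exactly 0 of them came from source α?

0.1060

Given the total, each event is independently from source α with probability p = λ_α/(λ_α+λ_β) = 1.7/4.7 ≈ 0.3617.
So K ~ Binomial(5, 1.7/4.7): P(K = 0) = C(5,0) · (1.7/4.7)^0 · (3/4.7)^5 ≈ 0.1060.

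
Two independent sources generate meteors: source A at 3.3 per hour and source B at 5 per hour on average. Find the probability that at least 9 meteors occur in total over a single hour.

Independent Poisson processes superpose: combined rate λ = 3.3 + 5 = 8.3 per hour.
So μ = 8.3.
P(N ≥ 9) = 1 − P(N ≤ 8) ≈ 0.4493.

0.4493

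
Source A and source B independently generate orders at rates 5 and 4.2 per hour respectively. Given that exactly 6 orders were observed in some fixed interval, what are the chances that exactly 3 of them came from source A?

Given the total, each event is independently from source A with probability p = λ_A/(λ_A+λ_B) = 5/9.2 ≈ 0.5435.
So K ~ Binomial(6, 5/9.2): P(K = 3) = C(6,3) · (5/9.2)^3 · (4.2/9.2)^3 ≈ 0.3055.

0.3055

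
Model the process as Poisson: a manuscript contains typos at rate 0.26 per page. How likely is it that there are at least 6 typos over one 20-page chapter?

0.4191

Over the interval, μ = 0.26 × 20 = 5.2 (a 20-page chapter = 20 pages).
P(N ≥ 6) = 1 − P(N ≤ 5) = 1 − Σ_{j=0}^{5} e^(−μ) μ^j/j! ≈ 0.4191.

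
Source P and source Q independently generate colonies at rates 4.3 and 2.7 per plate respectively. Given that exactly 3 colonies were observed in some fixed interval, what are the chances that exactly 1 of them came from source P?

0.2742

Given the total, each event is independently from source P with probability p = λ_P/(λ_P+λ_Q) = 4.3/7 ≈ 0.6143.
So K ~ Binomial(3, 4.3/7): P(K = 1) = C(3,1) · (4.3/7)^1 · (2.7/7)^2 ≈ 0.2742.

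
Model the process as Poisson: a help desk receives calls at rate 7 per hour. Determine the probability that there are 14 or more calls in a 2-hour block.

Over the interval, μ = 7 × 2 = 14 (a 2-hour block = 2 hours).
P(N ≥ 14) = 1 − P(N ≤ 13) = 1 − Σ_{j=0}^{13} e^(−μ) μ^j/j! ≈ 0.5356.

0.5356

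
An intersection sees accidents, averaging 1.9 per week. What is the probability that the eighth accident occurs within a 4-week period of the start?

Over the interval, μ = 1.9 × 4 = 7.6 (a 4-week period = 4 weeks).
The eighth arrival falls in the interval iff at least 8 events occur there: P(S_8 ≤ t) = P(N ≥ 8) = 1 − P(N ≤ 7) ≈ 0.4900.

0.4900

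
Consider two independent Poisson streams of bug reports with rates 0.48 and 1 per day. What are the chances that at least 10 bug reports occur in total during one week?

Independent Poisson processes superpose: combined rate λ = 0.48 + 1 = 1.48 per day.
Over the interval, μ = 1.48 × 7 = 10.36 (a week = 7 days).
P(N ≥ 10) = 1 − P(N ≤ 9) ≈ 0.5862.

0.5862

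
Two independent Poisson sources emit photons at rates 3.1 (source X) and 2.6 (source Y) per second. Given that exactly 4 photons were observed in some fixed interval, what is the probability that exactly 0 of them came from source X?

Given the total, each event is independently from source X with probability p = λ_X/(λ_X+λ_Y) = 3.1/5.7 ≈ 0.5439.
So K ~ Binomial(4, 3.1/5.7): P(K = 0) = C(4,0) · (3.1/5.7)^0 · (2.6/5.7)^4 ≈ 0.0433.

0.0433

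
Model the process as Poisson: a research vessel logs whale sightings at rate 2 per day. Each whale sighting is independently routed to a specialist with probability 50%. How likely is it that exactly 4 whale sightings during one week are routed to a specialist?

Thinning: the whale sightings that are routed to a specialist themselves form a Poisson process with rate 0.5 × 2 = 1 per day.
Over the interval, μ = 1 × 7 = 7 (a week = 7 days).
P(N = 4) = e^(−7) · 7^4/4! ≈ 0.0912.

0.0912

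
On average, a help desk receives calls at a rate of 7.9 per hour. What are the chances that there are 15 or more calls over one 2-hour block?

0.6136

Over the interval, μ = 7.9 × 2 = 15.8 (a 2-hour block = 2 hours).
P(N ≥ 15) = 1 − P(N ≤ 14) = 1 − Σ_{j=0}^{14} e^(−μ) μ^j/j! ≈ 0.6136.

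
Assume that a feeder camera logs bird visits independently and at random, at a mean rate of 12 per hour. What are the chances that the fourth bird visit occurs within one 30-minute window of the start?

0.8488

Over the interval, μ = 12 × 0.5 = 6 (a 30-minute window = 0.5 hours).
The fourth arrival falls in the interval iff at least 4 events occur there: P(S_4 ≤ t) = P(N ≥ 4) = 1 − P(N ≤ 3) ≈ 0.8488.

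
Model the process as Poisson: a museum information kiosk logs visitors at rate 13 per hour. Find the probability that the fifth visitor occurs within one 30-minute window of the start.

0.7763

Over the interval, μ = 13 × 0.5 = 6.5 (a 30-minute window = 0.5 hours).
The fifth arrival falls in the interval iff at least 5 events occur there: P(S_5 ≤ t) = P(N ≥ 5) = 1 − P(N ≤ 4) ≈ 0.7763.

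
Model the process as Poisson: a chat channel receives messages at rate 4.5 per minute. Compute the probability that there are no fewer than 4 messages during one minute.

With mean μ = 4.5 per minute,
P(N ≥ 4) = 1 − P(N ≤ 3) = 1 − Σ_{j=0}^{3} e^(−μ) μ^j/j! ≈ 0.6577.

0.6577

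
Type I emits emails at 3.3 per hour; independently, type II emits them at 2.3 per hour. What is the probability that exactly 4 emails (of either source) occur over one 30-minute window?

Independent Poisson processes superpose: combined rate λ = 3.3 + 2.3 = 5.6 per hour.
Over the interval, μ = 5.6 × 0.5 = 2.8 (a 30-minute window = 0.5 hours).
P(N = 4) = e^(−2.8) · 2.8^4/4! ≈ 0.1557.

0.1557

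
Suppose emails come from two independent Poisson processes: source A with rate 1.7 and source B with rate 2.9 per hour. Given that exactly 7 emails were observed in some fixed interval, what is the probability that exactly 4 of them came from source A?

0.1636

Given the total, each event is independently from source A with probability p = λ_A/(λ_A+λ_B) = 1.7/4.6 ≈ 0.3696.
So K ~ Binomial(7, 1.7/4.6): P(K = 4) = C(7,4) · (1.7/4.6)^4 · (2.9/4.6)^3 ≈ 0.1636.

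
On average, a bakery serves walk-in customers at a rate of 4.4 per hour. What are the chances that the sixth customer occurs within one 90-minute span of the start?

Over the interval, μ = 4.4 × 1.5 = 6.6 (a 90-minute span = 1.5 hours).
The sixth arrival falls in the interval iff at least 6 events occur there: P(S_6 ≤ t) = P(N ≥ 6) = 1 − P(N ≤ 5) ≈ 0.6453.

0.6453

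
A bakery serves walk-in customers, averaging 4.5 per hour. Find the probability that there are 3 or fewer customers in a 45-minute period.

Over the interval, μ = 4.5 × 0.75 = 3.375 (a 45-minute period = 0.75 hours).
P(N ≤ 3) = Σ_{j=0}^{3} e^(−μ) μ^j/j! ≈ 0.5638.

0.5638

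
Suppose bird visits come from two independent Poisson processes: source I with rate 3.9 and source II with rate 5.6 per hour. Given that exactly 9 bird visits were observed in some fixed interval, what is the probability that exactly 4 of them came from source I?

0.2547

Given the total, each event is independently from source I with probability p = λ_I/(λ_I+λ_II) = 3.9/9.5 ≈ 0.4105.
So K ~ Binomial(9, 3.9/9.5): P(K = 4) = C(9,4) · (3.9/9.5)^4 · (5.6/9.5)^5 ≈ 0.2547.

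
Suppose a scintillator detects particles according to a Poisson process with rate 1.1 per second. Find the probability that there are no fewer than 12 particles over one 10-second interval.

Over the interval, μ = 1.1 × 10 = 11 (a 10-second interval = 10 seconds).
P(N ≥ 12) = 1 − P(N ≤ 11) = 1 − Σ_{j=0}^{11} e^(−μ) μ^j/j! ≈ 0.4207.

0.4207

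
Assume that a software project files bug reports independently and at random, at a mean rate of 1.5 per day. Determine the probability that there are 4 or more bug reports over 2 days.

0.3528

Over the interval, μ = 1.5 × 2 = 3 (2 days).
P(N ≥ 4) = 1 − P(N ≤ 3) = 1 − Σ_{j=0}^{3} e^(−μ) μ^j/j! ≈ 0.3528.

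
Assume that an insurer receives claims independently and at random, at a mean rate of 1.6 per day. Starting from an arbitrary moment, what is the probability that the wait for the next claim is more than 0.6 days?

The wait for the next event is exponential with rate λ = 1.6 per day.
P(T > 0.6) = e^(−λt) = e^(−1.6 × 0.6) = e^(−0.96) ≈ 0.3829.

0.3829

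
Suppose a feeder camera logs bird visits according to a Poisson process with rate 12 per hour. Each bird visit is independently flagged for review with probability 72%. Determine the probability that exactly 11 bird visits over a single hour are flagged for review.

0.0888

Thinning: the bird visits that are flagged for review themselves form a Poisson process with rate 0.72 × 12 = 8.64 per hour.
So μ = 8.64.
P(N = 11) = e^(−8.64) · 8.64^11/11! ≈ 0.0888.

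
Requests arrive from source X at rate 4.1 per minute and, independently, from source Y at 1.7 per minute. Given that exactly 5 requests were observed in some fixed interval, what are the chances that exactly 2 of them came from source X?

Given the total, each event is independently from source X with probability p = λ_X/(λ_X+λ_Y) = 4.1/5.8 ≈ 0.7069.
So K ~ Binomial(5, 4.1/5.8): P(K = 2) = C(5,2) · (4.1/5.8)^2 · (1.7/5.8)^3 ≈ 0.1258.

0.1258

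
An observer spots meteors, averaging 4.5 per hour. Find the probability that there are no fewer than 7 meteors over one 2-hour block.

0.7932

Over the interval, μ = 4.5 × 2 = 9 (a 2-hour block = 2 hours).
P(N ≥ 7) = 1 − P(N ≤ 6) = 1 − Σ_{j=0}^{6} e^(−μ) μ^j/j! ≈ 0.7932.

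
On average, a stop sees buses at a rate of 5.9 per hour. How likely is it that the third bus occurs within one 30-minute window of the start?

0.5655

Over the interval, μ = 5.9 × 0.5 = 2.95 (a 30-minute window = 0.5 hours).
The third arrival falls in the interval iff at least 3 events occur there: P(S_3 ≤ t) = P(N ≥ 3) = 1 − P(N ≤ 2) ≈ 0.5655.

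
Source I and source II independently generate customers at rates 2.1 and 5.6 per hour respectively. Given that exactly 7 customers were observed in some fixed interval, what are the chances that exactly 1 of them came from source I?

Given the total, each event is independently from source I with probability p = λ_I/(λ_I+λ_II) = 2.1/7.7 ≈ 0.2727.
So K ~ Binomial(7, 2.1/7.7): P(K = 1) = C(7,1) · (2.1/7.7)^1 · (5.6/7.7)^6 ≈ 0.2825.

0.2825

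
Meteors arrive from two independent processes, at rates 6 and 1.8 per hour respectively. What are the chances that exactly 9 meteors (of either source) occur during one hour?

Independent Poisson processes superpose: combined rate λ = 6 + 1.8 = 7.8 per hour.
So μ = 7.8.
P(N = 9) = e^(−7.8) · 7.8^9/9! ≈ 0.1207.

0.1207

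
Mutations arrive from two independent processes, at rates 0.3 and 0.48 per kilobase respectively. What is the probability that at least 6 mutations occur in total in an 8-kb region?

0.5921

Independent Poisson processes superpose: combined rate λ = 0.3 + 0.48 = 0.78 per kilobase.
Over the interval, μ = 0.78 × 8 = 6.24 (an 8-kb region = 8 kilobases).
P(N ≥ 6) = 1 − P(N ≤ 5) ≈ 0.5921.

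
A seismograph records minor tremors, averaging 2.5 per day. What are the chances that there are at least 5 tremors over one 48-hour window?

0.5595

Over the interval, μ = 2.5 × 2 = 5 (a 48-hour window = 2 days).
P(N ≥ 5) = 1 − P(N ≤ 4) = 1 − Σ_{j=0}^{4} e^(−μ) μ^j/j! ≈ 0.5595.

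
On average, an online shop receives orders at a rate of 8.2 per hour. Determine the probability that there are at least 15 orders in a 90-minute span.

Over the interval, μ = 8.2 × 1.5 = 12.3 (a 90-minute span = 1.5 hours).
P(N ≥ 15) = 1 − P(N ≤ 14) = 1 − Σ_{j=0}^{14} e^(−μ) μ^j/j! ≈ 0.2558.

0.2558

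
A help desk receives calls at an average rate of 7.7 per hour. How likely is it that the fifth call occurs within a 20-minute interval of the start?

Over the interval, μ = 7.7 × 1/3 ≈ 2.56667 (a 20-minute interval = 1/3 hours).
The fifth arrival falls in the interval iff at least 5 events occur there: P(S_5 ≤ t) = P(N ≥ 5) = 1 − P(N ≤ 4) ≈ 0.1179.

0.1179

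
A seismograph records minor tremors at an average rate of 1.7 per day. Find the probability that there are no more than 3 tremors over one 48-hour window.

0.5584

Over the interval, μ = 1.7 × 2 = 3.4 (a 48-hour window = 2 days).
P(N ≤ 3) = Σ_{j=0}^{3} e^(−μ) μ^j/j! ≈ 0.5584.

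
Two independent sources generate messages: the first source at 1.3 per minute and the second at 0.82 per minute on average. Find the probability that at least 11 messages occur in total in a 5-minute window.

0.4916

Independent Poisson processes superpose: combined rate λ = 1.3 + 0.82 = 2.12 per minute.
Over the interval, μ = 2.12 × 5 = 10.6 (a 5-minute window = 5 minutes).
P(N ≥ 11) = 1 − P(N ≤ 10) ≈ 0.4916.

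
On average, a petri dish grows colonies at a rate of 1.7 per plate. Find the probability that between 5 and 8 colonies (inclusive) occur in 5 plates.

0.4487

Over the interval, μ = 1.7 × 5 = 8.5 (5 plates).
P(5 ≤ N ≤ 8) = Σ_{j=5}^{8} e^(−8.5) · 8.5^j/j! ≈ 0.4487.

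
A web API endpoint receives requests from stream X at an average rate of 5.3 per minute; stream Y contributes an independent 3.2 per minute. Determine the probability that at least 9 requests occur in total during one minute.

0.4769

Independent Poisson processes superpose: combined rate λ = 5.3 + 3.2 = 8.5 per minute.
So μ = 8.5.
P(N ≥ 9) = 1 − P(N ≤ 8) ≈ 0.4769.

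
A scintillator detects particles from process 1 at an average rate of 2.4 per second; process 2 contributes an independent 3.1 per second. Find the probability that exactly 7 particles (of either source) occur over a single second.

0.1234

Independent Poisson processes superpose: combined rate λ = 2.4 + 3.1 = 5.5 per second.
So μ = 5.5.
P(N = 7) = e^(−5.5) · 5.5^7/7! ≈ 0.1234.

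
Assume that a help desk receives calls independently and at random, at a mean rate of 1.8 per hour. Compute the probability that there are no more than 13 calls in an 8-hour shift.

Over the interval, μ = 1.8 × 8 = 14.4 (an 8-hour shift = 8 hours).
P(N ≤ 13) = Σ_{j=0}^{13} e^(−μ) μ^j/j! ≈ 0.4227.

0.4227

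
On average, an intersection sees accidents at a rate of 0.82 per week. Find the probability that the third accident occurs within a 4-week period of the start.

Over the interval, μ = 0.82 × 4 = 3.28 (a 4-week period = 4 weeks).
The third arrival falls in the interval iff at least 3 events occur there: P(S_3 ≤ t) = P(N ≥ 3) = 1 − P(N ≤ 2) ≈ 0.6365.

0.6365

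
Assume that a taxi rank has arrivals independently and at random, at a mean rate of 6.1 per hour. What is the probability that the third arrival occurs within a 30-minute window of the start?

Over the interval, μ = 6.1 × 0.5 = 3.05 (a 30-minute window = 0.5 hours).
The third arrival falls in the interval iff at least 3 events occur there: P(S_3 ≤ t) = P(N ≥ 3) = 1 − P(N ≤ 2) ≈ 0.5879.

0.5879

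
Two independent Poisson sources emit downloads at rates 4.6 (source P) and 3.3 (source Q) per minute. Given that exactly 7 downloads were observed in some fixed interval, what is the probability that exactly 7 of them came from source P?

Given the total, each event is independently from source P with probability p = λ_P/(λ_P+λ_Q) = 4.6/7.9 ≈ 0.5823.
So K ~ Binomial(7, 4.6/7.9): P(K = 7) = C(7,7) · (4.6/7.9)^7 · (3.3/7.9)^0 ≈ 0.0227.

0.0227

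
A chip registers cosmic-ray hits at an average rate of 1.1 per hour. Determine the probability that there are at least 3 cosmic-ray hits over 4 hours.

Over the interval, μ = 1.1 × 4 = 4.4 (4 hours).
P(N ≥ 3) = 1 − P(N ≤ 2) = 1 − Σ_{j=0}^{2} e^(−μ) μ^j/j! ≈ 0.8149.

0.8149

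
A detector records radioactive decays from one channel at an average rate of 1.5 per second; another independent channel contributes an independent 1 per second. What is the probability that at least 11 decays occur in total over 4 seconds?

Independent Poisson processes superpose: combined rate λ = 1.5 + 1 = 2.5 per second.
Over the interval, μ = 2.5 × 4 = 10 (4 seconds).
P(N ≥ 11) = 1 − P(N ≤ 10) ≈ 0.4170.

0.4170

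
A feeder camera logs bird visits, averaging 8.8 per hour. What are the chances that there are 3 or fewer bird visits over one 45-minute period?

0.1052

Over the interval, μ = 8.8 × 0.75 = 6.6 (a 45-minute period = 0.75 hours).
P(N ≤ 3) = Σ_{j=0}^{3} e^(−μ) μ^j/j! ≈ 0.1052.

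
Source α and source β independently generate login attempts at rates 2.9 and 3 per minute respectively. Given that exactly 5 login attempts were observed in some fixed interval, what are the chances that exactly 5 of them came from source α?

0.0287

Given the total, each event is independently from source α with probability p = λ_α/(λ_α+λ_β) = 2.9/5.9 ≈ 0.4915.
So K ~ Binomial(5, 2.9/5.9): P(K = 5) = C(5,5) · (2.9/5.9)^5 · (3/5.9)^0 ≈ 0.0287.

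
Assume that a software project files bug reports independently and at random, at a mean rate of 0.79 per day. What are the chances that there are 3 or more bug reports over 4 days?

0.6117

Over the interval, μ = 0.79 × 4 = 3.16 (4 days).
P(N ≥ 3) = 1 − P(N ≤ 2) = 1 − Σ_{j=0}^{2} e^(−μ) μ^j/j! ≈ 0.6117.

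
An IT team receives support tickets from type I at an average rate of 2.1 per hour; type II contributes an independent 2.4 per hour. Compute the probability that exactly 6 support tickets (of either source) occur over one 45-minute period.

0.0702

Independent Poisson processes superpose: combined rate λ = 2.1 + 2.4 = 4.5 per hour.
Over the interval, μ = 4.5 × 0.75 = 3.375 (a 45-minute period = 0.75 hours).
P(N = 6) = e^(−3.375) · 3.375^6/6! ≈ 0.0702.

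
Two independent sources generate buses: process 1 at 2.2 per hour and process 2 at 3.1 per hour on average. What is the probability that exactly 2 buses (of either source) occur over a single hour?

Independent Poisson processes superpose: combined rate λ = 2.2 + 3.1 = 5.3 per hour.
So μ = 5.3.
P(N = 2) = e^(−5.3) · 5.3^2/2! ≈ 0.0701.

0.0701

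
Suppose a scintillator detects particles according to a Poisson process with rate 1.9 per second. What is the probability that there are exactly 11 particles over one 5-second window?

0.1067

Over the interval, μ = 1.9 × 5 = 9.5 (a 5-second window = 5 seconds).
P(N = 11) = e^(−μ) μ^11/11! = e^(−9.5) · 9.5^11/39916800 ≈ 0.1067.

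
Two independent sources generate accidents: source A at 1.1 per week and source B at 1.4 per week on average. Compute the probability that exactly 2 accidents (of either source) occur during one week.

Independent Poisson processes superpose: combined rate λ = 1.1 + 1.4 = 2.5 per week.
So μ = 2.5.
P(N = 2) = e^(−2.5) · 2.5^2/2! ≈ 0.2565.

0.2565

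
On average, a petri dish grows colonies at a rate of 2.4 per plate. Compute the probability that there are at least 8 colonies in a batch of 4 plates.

Over the interval, μ = 2.4 × 4 = 9.6 (a batch of 4 plates = 4 plates).
P(N ≥ 8) = 1 − P(N ≤ 7) = 1 − Σ_{j=0}^{7} e^(−μ) μ^j/j! ≈ 0.7416.

0.7416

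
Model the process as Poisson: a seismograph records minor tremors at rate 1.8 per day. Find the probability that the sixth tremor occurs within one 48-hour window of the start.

0.1559

Over the interval, μ = 1.8 × 2 = 3.6 (a 48-hour window = 2 days).
The sixth arrival falls in the interval iff at least 6 events occur there: P(S_6 ≤ t) = P(N ≥ 6) = 1 − P(N ≤ 5) ≈ 0.1559.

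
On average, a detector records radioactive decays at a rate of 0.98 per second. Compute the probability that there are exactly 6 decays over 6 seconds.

0.1604

Over the interval, μ = 0.98 × 6 = 5.88 (6 seconds).
P(N = 6) = e^(−μ) μ^6/6! = e^(−5.88) · 5.88^6/720 ≈ 0.1604.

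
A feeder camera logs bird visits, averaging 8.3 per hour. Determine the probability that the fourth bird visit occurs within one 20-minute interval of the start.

Over the interval, μ = 8.3 × 1/3 ≈ 2.76667 (a 20-minute interval = 1/3 hours).
The fourth arrival falls in the interval iff at least 4 events occur there: P(S_4 ≤ t) = P(N ≥ 4) = 1 − P(N ≤ 3) ≈ 0.3007.

0.3007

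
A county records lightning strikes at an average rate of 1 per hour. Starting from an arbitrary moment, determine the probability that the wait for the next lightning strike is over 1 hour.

The wait for the next event is exponential with rate λ = 1 per hour.
P(T > 1) = e^(−λt) = e^(−1 × 1) = e^(−1) ≈ 0.3679.

0.3679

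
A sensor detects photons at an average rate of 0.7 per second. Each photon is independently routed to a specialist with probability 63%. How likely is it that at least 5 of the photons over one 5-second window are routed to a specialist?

Thinning: the photons that are routed to a specialist themselves form a Poisson process with rate 0.63 × 0.7 = 0.441 per second.
Over the interval, μ = 0.441 × 5 = 2.205 (a 5-second window = 5 seconds).
P(N ≥ 5) = 1 − P(N ≤ 4) ≈ 0.0730.

0.0730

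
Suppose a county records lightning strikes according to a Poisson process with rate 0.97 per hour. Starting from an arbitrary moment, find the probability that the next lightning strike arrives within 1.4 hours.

0.7428

Inter-arrival times are exponential with rate λ = 0.97 per hour.
P(T ≤ 1.4) = 1 − e^(−λt) = 1 − e^(−0.97 × 1.4) = 1 − e^(−1.358) ≈ 0.7428.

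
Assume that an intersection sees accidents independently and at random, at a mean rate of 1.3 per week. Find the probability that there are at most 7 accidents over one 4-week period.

0.8449

Over the interval, μ = 1.3 × 4 = 5.2 (a 4-week period = 4 weeks).
P(N ≤ 7) = Σ_{j=0}^{7} e^(−μ) μ^j/j! ≈ 0.8449.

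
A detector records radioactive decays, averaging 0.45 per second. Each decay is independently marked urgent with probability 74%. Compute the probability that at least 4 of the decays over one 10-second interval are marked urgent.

0.4263

Thinning: the decays that are marked urgent themselves form a Poisson process with rate 0.74 × 0.45 = 0.333 per second.
Over the interval, μ = 0.333 × 10 = 3.33 (a 10-second interval = 10 seconds).
P(N ≥ 4) = 1 − P(N ≤ 3) ≈ 0.4263.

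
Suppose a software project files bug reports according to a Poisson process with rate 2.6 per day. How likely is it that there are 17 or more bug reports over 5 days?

0.1645

Over the interval, μ = 2.6 × 5 = 13 (5 days).
P(N ≥ 17) = 1 − P(N ≤ 16) = 1 − Σ_{j=0}^{16} e^(−μ) μ^j/j! ≈ 0.1645.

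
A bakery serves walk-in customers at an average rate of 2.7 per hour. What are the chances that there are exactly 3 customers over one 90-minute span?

0.1929

Over the interval, μ = 2.7 × 1.5 = 4.05 (a 90-minute span = 1.5 hours).
P(N = 3) = e^(−μ) μ^3/3! = e^(−4.05) · 4.05^3/6 ≈ 0.1929.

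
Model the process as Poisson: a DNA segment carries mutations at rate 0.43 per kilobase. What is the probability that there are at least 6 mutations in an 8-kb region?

Over the interval, μ = 0.43 × 8 = 3.44 (an 8-kb region = 8 kilobases).
P(N ≥ 6) = 1 − P(N ≤ 5) = 1 − Σ_{j=0}^{5} e^(−μ) μ^j/j! ≈ 0.1346.

0.1346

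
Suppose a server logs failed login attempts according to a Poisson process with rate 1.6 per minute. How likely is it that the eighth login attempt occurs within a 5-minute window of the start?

0.5470

Over the interval, μ = 1.6 × 5 = 8 (a 5-minute window = 5 minutes).
The eighth arrival falls in the interval iff at least 8 events occur there: P(S_8 ≤ t) = P(N ≥ 8) = 1 − P(N ≤ 7) ≈ 0.5470.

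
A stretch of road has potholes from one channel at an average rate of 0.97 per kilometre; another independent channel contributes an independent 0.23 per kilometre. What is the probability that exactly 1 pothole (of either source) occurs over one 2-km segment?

Independent Poisson processes superpose: combined rate λ = 0.97 + 0.23 = 1.2 per kilometre.
Over the interval, μ = 1.2 × 2 = 2.4 (a 2-km segment = 2 kilometres).
P(N = 1) = e^(−2.4) · 2.4^1/1! ≈ 0.2177.

0.2177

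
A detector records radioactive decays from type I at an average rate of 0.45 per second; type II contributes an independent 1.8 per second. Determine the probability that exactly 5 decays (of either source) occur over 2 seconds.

Independent Poisson processes superpose: combined rate λ = 0.45 + 1.8 = 2.25 per second.
Over the interval, μ = 2.25 × 2 = 4.5 (2 seconds).
P(N = 5) = e^(−4.5) · 4.5^5/5! ≈ 0.1708.

0.1708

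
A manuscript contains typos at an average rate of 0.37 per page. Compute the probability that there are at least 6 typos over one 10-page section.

Over the interval, μ = 0.37 × 10 = 3.7 (a 10-page section = 10 pages).
P(N ≥ 6) = 1 − P(N ≤ 5) = 1 − Σ_{j=0}^{5} e^(−μ) μ^j/j! ≈ 0.1699.

0.1699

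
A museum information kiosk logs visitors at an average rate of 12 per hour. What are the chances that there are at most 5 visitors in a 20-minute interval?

Over the interval, μ = 12 × 1/3 = 4 (a 20-minute interval = 1/3 hours).
P(N ≤ 5) = Σ_{j=0}^{5} e^(−μ) μ^j/j! ≈ 0.7851.

0.7851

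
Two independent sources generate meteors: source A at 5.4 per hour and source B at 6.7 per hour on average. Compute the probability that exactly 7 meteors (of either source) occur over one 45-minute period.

Independent Poisson processes superpose: combined rate λ = 5.4 + 6.7 = 12.1 per hour.
Over the interval, μ = 12.1 × 0.75 = 9.075 (a 45-minute period = 0.75 hours).
P(N = 7) = e^(−9.075) · 9.075^7/7! ≈ 0.1152.

0.1152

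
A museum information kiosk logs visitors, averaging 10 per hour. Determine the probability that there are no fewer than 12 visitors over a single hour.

With mean μ = 10 per hour,
P(N ≥ 12) = 1 − P(N ≤ 11) = 1 − Σ_{j=0}^{11} e^(−μ) μ^j/j! ≈ 0.3032.

0.3032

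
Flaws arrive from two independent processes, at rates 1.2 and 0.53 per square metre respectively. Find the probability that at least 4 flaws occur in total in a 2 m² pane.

0.4547

Independent Poisson processes superpose: combined rate λ = 1.2 + 0.53 = 1.73 per square metre.
Over the interval, μ = 1.73 × 2 = 3.46 (a 2 m² pane = 2 square metres).
P(N ≥ 4) = 1 − P(N ≤ 3) ≈ 0.4547.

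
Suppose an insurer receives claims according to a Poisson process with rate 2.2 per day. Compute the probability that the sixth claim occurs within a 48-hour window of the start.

Over the interval, μ = 2.2 × 2 = 4.4 (a 48-hour window = 2 days).
The sixth arrival falls in the interval iff at least 6 events occur there: P(S_6 ≤ t) = P(N ≥ 6) = 1 − P(N ≤ 5) ≈ 0.2801.

0.2801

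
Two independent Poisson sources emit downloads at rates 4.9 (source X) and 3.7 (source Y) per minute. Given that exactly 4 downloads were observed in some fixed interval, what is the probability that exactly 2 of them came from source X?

0.3605

Given the total, each event is independently from source X with probability p = λ_X/(λ_X+λ_Y) = 4.9/8.6 ≈ 0.5698.
So K ~ Binomial(4, 4.9/8.6): P(K = 2) = C(4,2) · (4.9/8.6)^2 · (3.7/8.6)^2 ≈ 0.3605.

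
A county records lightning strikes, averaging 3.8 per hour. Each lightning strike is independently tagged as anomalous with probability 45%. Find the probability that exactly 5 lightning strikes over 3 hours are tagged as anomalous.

Thinning: the lightning strikes that are tagged as anomalous themselves form a Poisson process with rate 0.45 × 3.8 = 1.71 per hour.
Over the interval, μ = 1.71 × 3 = 5.13 (3 hours).
P(N = 5) = e^(−5.13) · 5.13^5/5! ≈ 0.1752.

0.1752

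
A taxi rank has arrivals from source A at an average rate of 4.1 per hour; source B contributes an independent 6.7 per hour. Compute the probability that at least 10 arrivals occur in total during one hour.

0.6374

Independent Poisson processes superpose: combined rate λ = 4.1 + 6.7 = 10.8 per hour.
So μ = 10.8.
P(N ≥ 10) = 1 − P(N ≤ 9) ≈ 0.6374.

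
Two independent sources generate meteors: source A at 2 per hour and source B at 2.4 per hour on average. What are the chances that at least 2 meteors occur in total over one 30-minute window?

0.6454

Independent Poisson processes superpose: combined rate λ = 2 + 2.4 = 4.4 per hour.
Over the interval, μ = 4.4 × 0.5 = 2.2 (a 30-minute window = 0.5 hours).
P(N ≥ 2) = 1 − P(N ≤ 1) ≈ 0.6454.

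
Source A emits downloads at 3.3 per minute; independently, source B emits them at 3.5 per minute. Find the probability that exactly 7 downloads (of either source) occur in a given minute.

Independent Poisson processes superpose: combined rate λ = 3.3 + 3.5 = 6.8 per minute.
So μ = 6.8.
P(N = 7) = e^(−6.8) · 6.8^7/7! ≈ 0.1486.

0.1486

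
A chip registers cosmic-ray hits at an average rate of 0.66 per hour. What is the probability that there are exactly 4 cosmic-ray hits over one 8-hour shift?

Over the interval, μ = 0.66 × 8 = 5.28 (an 8-hour shift = 8 hours).
P(N = 4) = e^(−μ) μ^4/4! = e^(−5.28) · 5.28^4/24 ≈ 0.1649.

0.1649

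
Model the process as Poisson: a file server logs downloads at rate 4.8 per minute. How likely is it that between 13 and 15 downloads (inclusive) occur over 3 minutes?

Over the interval, μ = 4.8 × 3 = 14.4 (3 minutes).
P(13 ≤ N ≤ 15) = Σ_{j=13}^{15} e^(−14.4) · 14.4^j/j! ≈ 0.3090.

0.3090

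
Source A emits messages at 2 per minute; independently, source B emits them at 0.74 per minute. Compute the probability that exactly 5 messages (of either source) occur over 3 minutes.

0.0842

Independent Poisson processes superpose: combined rate λ = 2 + 0.74 = 2.74 per minute.
Over the interval, μ = 2.74 × 3 = 8.22 (3 minutes).
P(N = 5) = e^(−8.22) · 8.22^5/5! ≈ 0.0842.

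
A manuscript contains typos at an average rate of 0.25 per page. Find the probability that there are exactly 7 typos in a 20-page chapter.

Over the interval, μ = 0.25 × 20 = 5 (a 20-page chapter = 20 pages).
P(N = 7) = e^(−μ) μ^7/7! = e^(−5) · 5^7/5040 ≈ 0.1044.

0.1044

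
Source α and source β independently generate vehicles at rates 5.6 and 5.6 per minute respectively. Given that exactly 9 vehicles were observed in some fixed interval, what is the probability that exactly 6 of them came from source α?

Given the total, each event is independently from source α with probability p = λ_α/(λ_α+λ_β) = 5.6/11.2 = 0.5000.
So K ~ Binomial(9, 5.6/11.2): P(K = 6) = C(9,6) · (5.6/11.2)^6 · (5.6/11.2)^3 ≈ 0.1641.

0.1641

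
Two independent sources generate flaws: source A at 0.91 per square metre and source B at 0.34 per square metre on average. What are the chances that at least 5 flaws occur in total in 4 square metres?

0.5595

Independent Poisson processes superpose: combined rate λ = 0.91 + 0.34 = 1.25 per square metre.
Over the interval, μ = 1.25 × 4 = 5 (4 square metres).
P(N ≥ 5) = 1 − P(N ≤ 4) ≈ 0.5595.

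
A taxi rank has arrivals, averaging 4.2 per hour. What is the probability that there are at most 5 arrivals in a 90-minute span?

0.3988

Over the interval, μ = 4.2 × 1.5 = 6.3 (a 90-minute span = 1.5 hours).
P(N ≤ 5) = Σ_{j=0}^{5} e^(−μ) μ^j/j! ≈ 0.3988.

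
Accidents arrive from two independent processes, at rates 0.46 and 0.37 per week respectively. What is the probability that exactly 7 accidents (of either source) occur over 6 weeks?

Independent Poisson processes superpose: combined rate λ = 0.46 + 0.37 = 0.83 per week.
Over the interval, μ = 0.83 × 6 = 4.98 (6 weeks).
P(N = 7) = e^(−4.98) · 4.98^7/7! ≈ 0.1036.

0.1036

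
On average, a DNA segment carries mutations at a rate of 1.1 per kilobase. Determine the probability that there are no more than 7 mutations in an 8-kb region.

Over the interval, μ = 1.1 × 8 = 8.8 (an 8-kb region = 8 kilobases).
P(N ≤ 7) = Σ_{j=0}^{7} e^(−μ) μ^j/j! ≈ 0.3478.

0.3478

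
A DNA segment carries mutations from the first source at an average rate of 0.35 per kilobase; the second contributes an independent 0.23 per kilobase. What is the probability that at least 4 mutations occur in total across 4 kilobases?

0.2047

Independent Poisson processes superpose: combined rate λ = 0.35 + 0.23 = 0.58 per kilobase.
Over the interval, μ = 0.58 × 4 = 2.32 (4 kilobases).
P(N ≥ 4) = 1 − P(N ≤ 3) ≈ 0.2047.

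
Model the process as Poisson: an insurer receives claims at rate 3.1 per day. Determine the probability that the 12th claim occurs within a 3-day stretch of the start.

Over the interval, μ = 3.1 × 3 = 9.3 (a 3-day stretch = 3 days).
The 12th arrival falls in the interval iff at least 12 events occur there: P(S_12 ≤ t) = P(N ≥ 12) = 1 − P(N ≤ 11) ≈ 0.2270.

0.2270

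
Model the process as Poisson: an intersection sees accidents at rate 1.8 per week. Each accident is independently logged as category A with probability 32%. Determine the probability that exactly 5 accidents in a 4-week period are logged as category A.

Thinning: the accidents that are logged as category A themselves form a Poisson process with rate 0.32 × 1.8 = 0.576 per week.
Over the interval, μ = 0.576 × 4 = 2.304 (a 4-week period = 4 weeks).
P(N = 5) = e^(−2.304) · 2.304^5/5! ≈ 0.0540.

0.0540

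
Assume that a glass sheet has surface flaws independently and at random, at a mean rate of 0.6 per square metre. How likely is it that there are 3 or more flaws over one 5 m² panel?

0.5768

Over the interval, μ = 0.6 × 5 = 3 (a 5 m² panel = 5 square metres).
P(N ≥ 3) = 1 − P(N ≤ 2) = 1 − Σ_{j=0}^{2} e^(−μ) μ^j/j! ≈ 0.5768.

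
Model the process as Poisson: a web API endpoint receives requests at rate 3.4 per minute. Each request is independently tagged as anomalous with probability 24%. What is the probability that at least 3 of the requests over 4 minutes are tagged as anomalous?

0.6333

Thinning: the requests that are tagged as anomalous themselves form a Poisson process with rate 0.24 × 3.4 = 0.816 per minute.
Over the interval, μ = 0.816 × 4 = 3.264 (4 minutes).
P(N ≥ 3) = 1 − P(N ≤ 2) ≈ 0.6333.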